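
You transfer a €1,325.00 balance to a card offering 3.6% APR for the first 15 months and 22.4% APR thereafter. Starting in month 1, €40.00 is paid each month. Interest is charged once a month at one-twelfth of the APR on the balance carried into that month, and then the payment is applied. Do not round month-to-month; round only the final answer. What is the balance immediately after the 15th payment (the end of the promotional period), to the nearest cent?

€773.13

Promo months 1–15 at r₀ = 3.6%/12 = 0.003; months 16+ at r₁ = 22.4%/12 = 0.0186667.
After month 15: iterate B ← B·(1+r₀) − €40.00 for 15 months → €773.13.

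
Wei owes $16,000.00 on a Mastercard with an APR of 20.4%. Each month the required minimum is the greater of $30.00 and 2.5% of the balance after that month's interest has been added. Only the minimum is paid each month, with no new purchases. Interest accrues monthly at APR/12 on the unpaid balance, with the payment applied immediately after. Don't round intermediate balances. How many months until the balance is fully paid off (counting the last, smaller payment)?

374 months

Monthly rate r = 20.4%/12 = 1.7% = 0.017.
While 2.5% of the post-interest balance exceeds $30.00, each month B ← (B·(1+r))·(1 − 0.025), i.e. B shrinks by the factor (1+r)·0.975 = 0.99157.
This holds for months 1–309. Entering month 310 the balance is $1,171.44; 2.5% of the post-interest balance is now below $30.00, so the flat $30.00 minimum applies from here.
From month 310 a fixed $30.00 at rate r clears $1,171.44 in 65 more payments. Total: 309 + 65 = 374 months.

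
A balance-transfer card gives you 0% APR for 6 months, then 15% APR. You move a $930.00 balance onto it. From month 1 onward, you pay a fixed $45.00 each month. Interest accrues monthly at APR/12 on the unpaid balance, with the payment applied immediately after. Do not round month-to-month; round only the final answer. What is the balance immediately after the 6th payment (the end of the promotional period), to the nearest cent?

Promo months 1–6 at r₀ = 0%/12 = 0; months 7+ at r₁ = 15%/12 = 0.0125.
After month 6 (no interest yet): B = $930.00 − 6·$45.00 = $660.00.

$660.00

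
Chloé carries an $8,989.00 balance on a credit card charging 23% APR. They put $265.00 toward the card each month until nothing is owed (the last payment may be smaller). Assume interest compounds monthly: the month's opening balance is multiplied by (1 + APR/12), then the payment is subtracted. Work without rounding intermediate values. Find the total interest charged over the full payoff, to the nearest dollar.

Monthly rate r = 23%/12 = 1.91667% = 0.0191667.
Payoff takes n = ⌈−ln(1 − rB₀/P)/ln(1+r)⌉ = ⌈55.319⌉ = 56 payments; the last is $85.04.
Total paid = 55·$265.00 + $85.04 = $14,660.04.
Total interest = total paid − principal = $14,660.04 − $8,989.00 = $5,671.04.

$5,671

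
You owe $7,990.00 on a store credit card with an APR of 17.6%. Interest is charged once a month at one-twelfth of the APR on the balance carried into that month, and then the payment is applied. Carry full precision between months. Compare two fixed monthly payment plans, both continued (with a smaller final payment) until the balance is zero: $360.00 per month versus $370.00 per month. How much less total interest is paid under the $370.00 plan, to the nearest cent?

$58.61

Monthly rate r = 17.6%/12 = 1.46667% = 0.0146667.
At $360.00/mo: n = ⌈−ln(1 − rB₀/P)/ln(1+r)⌉ = 28 payments (last $17.10); total interest = total paid − $7,990.00 = $1,747.10.
At $370.00/mo: 27 payments (last $58.49); total interest $1,688.49.
Interest saved = $1,747.10 − $1,688.49 = $58.61.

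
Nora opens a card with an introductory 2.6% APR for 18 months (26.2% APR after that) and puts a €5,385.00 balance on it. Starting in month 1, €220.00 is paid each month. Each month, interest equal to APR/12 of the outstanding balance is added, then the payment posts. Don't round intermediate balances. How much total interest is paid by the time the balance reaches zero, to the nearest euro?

€295

Promo months 1–18 at r₀ = 2.6%/12 = 0.00216667; months 19+ at r₁ = 26.2%/12 = 0.0218333.
After month 18: iterate B ← B·(1+r₀) − €220.00 for 18 months → €1,565.15.
Then at r₁ with €220.00/mo: n₂ = −ln(1 − r₁·B/P)/ln(1+r₁) ≈ 7.82 → 8 more payments.
Total paid = 25·€220.00 + €179.83 = €5,679.83; interest = €5,679.83 − €5,385.00 = €294.83.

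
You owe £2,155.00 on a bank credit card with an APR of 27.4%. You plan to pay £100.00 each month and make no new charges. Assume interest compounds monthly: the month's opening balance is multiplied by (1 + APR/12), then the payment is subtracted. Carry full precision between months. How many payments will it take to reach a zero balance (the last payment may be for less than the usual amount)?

Monthly rate r = 27.4%/12 = 2.28333% = 0.0228333.
Recurrence: B ← B·(1+r) − £100.00.
Month 1: interest £49.21; balance after payment £2,104.21.
Month 2: interest £48.05; balance after payment £2,052.25.
Closed form: n = −ln(1 − rB₀/P)/ln(1+r) = −ln(0.50794)/ln(1.02283) ≈ 30.004, so the balance reaches zero during payment 31.

31 payments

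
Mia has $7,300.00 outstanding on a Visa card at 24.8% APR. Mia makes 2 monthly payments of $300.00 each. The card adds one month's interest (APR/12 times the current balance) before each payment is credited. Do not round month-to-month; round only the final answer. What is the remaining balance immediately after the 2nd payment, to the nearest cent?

Monthly rate r = 24.8%/12 = 2.06667% = 0.0206667.
Each month: B ← B·(1+r) − $300.00.
Month 1: interest $150.87; balance after payment $7,150.87.
Month 2: interest $147.78; balance after payment $6,998.65.

$6,998.65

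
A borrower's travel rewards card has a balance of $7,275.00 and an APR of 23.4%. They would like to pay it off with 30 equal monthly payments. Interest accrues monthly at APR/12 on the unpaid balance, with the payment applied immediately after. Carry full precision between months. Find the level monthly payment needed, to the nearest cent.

$322.60

Monthly rate r = 23.4%/12 = 1.95% = 0.0195.
Level-payment amortization: P = B₀·r / (1 − (1+r)^(−n)) = 7275.00·0.0195 / (1 − 1.0195^(−30)).
Denominator 1 − (1+r)^(−30) = 0.439748412.
P = 141.863 / 0.439748412 ≈ 322.60.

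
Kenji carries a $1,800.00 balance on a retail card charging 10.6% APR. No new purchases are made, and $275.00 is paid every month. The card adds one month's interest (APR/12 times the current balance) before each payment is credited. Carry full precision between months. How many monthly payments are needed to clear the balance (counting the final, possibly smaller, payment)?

Monthly rate r = 10.6%/12 = 0.883333% = 0.00883333.
Recurrence: B ← B·(1+r) − $275.00.
Month 1: interest $15.90; balance after payment $1,540.90.
Month 2: interest $13.61; balance after payment $1,279.51.
Closed form: n = −ln(1 − rB₀/P)/ln(1+r) = −ln(0.94218)/ln(1.00883) ≈ 6.772, so the balance reaches zero during payment 7.

7 months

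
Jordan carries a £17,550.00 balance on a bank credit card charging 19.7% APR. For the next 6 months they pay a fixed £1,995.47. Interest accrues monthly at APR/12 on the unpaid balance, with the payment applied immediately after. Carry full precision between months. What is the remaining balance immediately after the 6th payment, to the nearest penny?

Monthly rate r = 19.7%/12 = 1.64167% = 0.0164167.
Each month: B ← B·(1+r) − £1,995.47.
Month 1: interest £288.11; balance after payment £15,842.64.
Month 2: interest £260.08; balance after payment £14,107.26.
Month 3: interest £231.59; balance after payment £12,343.38.
Month 4: interest £202.64; balance after payment £10,550.55.
Month 5: interest £173.20; balance after payment £8,728.28.
Month 6: interest £143.29; balance after payment £6,876.10.

£6,876.10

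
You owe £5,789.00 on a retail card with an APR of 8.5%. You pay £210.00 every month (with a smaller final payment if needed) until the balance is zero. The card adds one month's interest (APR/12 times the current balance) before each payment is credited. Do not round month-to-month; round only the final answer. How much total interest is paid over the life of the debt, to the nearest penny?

Monthly rate r = 8.5%/12 = 0.708333% = 0.00708333.
Payoff takes n = ⌈−ln(1 − rB₀/P)/ln(1+r)⌉ = ⌈30.778⌉ = 31 payments; the last is £163.46.
Total paid = 30·£210.00 + £163.46 = £6,463.46.
Total interest = total paid − principal = £6,463.46 − £5,789.00 = £674.46.

£674.46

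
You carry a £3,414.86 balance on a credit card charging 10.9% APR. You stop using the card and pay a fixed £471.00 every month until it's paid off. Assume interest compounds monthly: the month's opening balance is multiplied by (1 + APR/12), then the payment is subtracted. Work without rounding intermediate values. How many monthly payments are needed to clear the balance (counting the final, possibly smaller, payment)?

Monthly rate r = 10.9%/12 = 0.908333% = 0.00908333.
Recurrence: B ← B·(1+r) − £471.00.
Month 1: interest £31.02; balance after payment £2,974.88.
Month 2: interest £27.02; balance after payment £2,530.90.
Closed form: n = −ln(1 − rB₀/P)/ln(1+r) = −ln(0.93414)/ln(1.00908) ≈ 7.534, so the balance reaches zero during payment 8.

8 payments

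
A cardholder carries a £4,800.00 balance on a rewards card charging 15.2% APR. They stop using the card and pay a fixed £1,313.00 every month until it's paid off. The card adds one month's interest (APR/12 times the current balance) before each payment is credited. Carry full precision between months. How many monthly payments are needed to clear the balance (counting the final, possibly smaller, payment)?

4 months

Monthly rate r = 15.2%/12 = 1.26667% = 0.0126667.
Recurrence: B ← B·(1+r) − £1,313.00.
Month 1: interest £60.80; balance after payment £3,547.80.
Month 2: interest £44.94; balance after payment £2,279.74.
Month 3: interest £28.88; balance after payment £995.62.
Month 4: interest £12.61; balance after payment £0.00.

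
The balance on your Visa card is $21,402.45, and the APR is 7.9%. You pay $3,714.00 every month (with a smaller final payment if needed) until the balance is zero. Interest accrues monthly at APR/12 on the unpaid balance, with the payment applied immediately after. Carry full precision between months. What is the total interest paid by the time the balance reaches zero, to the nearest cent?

Monthly rate r = 7.9%/12 = 0.658333% = 0.00658333.
Payoff takes n = ⌈−ln(1 − rB₀/P)/ln(1+r)⌉ = ⌈5.894⌉ = 6 payments; the last is $3,321.89.
Total paid = 5·$3,714.00 + $3,321.89 = $21,891.89.
Total interest = total paid − principal = $21,891.89 − $21,402.45 = $489.44.

$489.44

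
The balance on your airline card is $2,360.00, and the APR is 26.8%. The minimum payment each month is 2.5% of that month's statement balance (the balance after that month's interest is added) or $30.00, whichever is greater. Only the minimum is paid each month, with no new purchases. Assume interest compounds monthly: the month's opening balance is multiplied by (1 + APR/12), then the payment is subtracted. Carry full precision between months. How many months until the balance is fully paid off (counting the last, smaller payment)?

Monthly rate r = 26.8%/12 = 2.23333% = 0.0223333.
While 2.5% of the post-interest balance exceeds $30.00, each month B ← (B·(1+r))·(1 − 0.025), i.e. B shrinks by the factor (1+r)·0.975 = 0.99677.
This holds for months 1–217. Entering month 218 the balance is $1,170.82; 2.5% of the post-interest balance is now below $30.00, so the flat $30.00 minimum applies from here.
From month 218 a fixed $30.00 at rate r clears $1,170.82 in 93 more payments. Total: 217 + 93 = 310 months.

310 months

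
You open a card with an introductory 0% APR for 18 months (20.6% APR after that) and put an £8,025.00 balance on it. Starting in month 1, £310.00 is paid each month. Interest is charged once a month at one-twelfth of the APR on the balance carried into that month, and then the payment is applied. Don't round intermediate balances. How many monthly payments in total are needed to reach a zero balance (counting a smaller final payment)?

27 payments

Promo months 1–18 at r₀ = 0%/12 = 0; months 19+ at r₁ = 20.6%/12 = 0.0171667.
After month 18 (no interest yet): B = £8,025.00 − 18·£310.00 = £2,445.00.
Then at r₁ with £310.00/mo: n₂ = −ln(1 − r₁·B/P)/ln(1+r₁) ≈ 8.55 → 9 more payments.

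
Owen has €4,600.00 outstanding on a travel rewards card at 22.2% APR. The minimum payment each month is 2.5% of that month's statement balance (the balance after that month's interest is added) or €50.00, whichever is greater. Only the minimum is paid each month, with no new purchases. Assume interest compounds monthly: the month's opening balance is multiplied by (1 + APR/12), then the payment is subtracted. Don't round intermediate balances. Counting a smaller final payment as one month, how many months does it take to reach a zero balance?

193 months

Monthly rate r = 22.2%/12 = 1.85% = 0.0185.
While 2.5% of the post-interest balance exceeds €50.00, each month B ← (B·(1+r))·(1 − 0.025), i.e. B shrinks by the factor (1+r)·0.975 = 0.99304.
This holds for months 1–122. Entering month 123 the balance is €1,961.40; 2.5% of the post-interest balance is now below €50.00, so the flat €50.00 minimum applies from here.
From month 123 a fixed €50.00 at rate r clears €1,961.40 in 71 more payments. Total: 122 + 71 = 193 months.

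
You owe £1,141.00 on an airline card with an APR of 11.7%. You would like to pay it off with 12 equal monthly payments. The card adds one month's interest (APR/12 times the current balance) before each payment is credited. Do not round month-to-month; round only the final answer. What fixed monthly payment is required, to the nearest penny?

Monthly rate r = 11.7%/12 = 0.975% = 0.00975.
Level-payment amortization: P = B₀·r / (1 − (1+r)^(−n)) = 1141.00·0.00975 / (1 − 1.00975^(−12)).
Denominator 1 − (1+r)^(−12) = 0.109910541.
P = 11.1248 / 0.109910541 ≈ 101.22.

£101.22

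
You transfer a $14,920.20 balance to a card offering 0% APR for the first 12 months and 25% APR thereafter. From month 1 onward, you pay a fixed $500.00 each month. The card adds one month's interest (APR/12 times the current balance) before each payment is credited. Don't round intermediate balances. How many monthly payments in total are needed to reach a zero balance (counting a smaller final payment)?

Promo months 1–12 at r₀ = 0%/12 = 0; months 13+ at r₁ = 25%/12 = 0.0208333.
After month 12 (no interest yet): B = $14,920.20 − 12·$500.00 = $8,920.20.
Then at r₁ with $500.00/mo: n₂ = −ln(1 − r₁·B/P)/ln(1+r₁) ≈ 22.54 → 23 more payments.

35 payments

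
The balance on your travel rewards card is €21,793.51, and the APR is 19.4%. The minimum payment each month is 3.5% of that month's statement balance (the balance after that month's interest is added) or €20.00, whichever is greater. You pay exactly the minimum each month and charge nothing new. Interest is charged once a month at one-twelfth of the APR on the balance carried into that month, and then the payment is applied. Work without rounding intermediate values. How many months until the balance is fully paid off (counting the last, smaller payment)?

225 months

Monthly rate r = 19.4%/12 = 1.61667% = 0.0161667.
While 3.5% of the post-interest balance exceeds €20.00, each month B ← (B·(1+r))·(1 − 0.035), i.e. B shrinks by the factor (1+r)·0.965 = 0.9806.
This holds for months 1–187. Entering month 188 the balance is €558.96; 3.5% of the post-interest balance is now below €20.00, so the flat €20.00 minimum applies from here.
From month 188 a fixed €20.00 at rate r clears €558.96 in 38 more payments. Total: 187 + 38 = 225 months.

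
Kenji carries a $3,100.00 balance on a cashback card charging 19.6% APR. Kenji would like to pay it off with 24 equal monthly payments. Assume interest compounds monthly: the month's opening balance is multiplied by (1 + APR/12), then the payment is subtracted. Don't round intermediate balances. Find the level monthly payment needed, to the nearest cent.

$157.17

Monthly rate r = 19.6%/12 = 1.63333% = 0.0163333.
Level-payment amortization: P = B₀·r / (1 − (1+r)^(−n)) = 3100.00·0.0163333 / (1 − 1.01633^(−24)).
Denominator 1 − (1+r)^(−24) = 0.322152609.
P = 50.6333 / 0.322152609 ≈ 157.17.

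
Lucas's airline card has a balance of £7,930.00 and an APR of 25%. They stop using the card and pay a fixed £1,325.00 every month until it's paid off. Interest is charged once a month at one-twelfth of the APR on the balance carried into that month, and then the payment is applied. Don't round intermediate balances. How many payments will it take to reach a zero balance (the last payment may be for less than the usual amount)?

Monthly rate r = 25%/12 = 2.08333% = 0.0208333.
Recurrence: B ← B·(1+r) − £1,325.00.
Month 1: interest £165.21; balance after payment £6,770.21.
Month 2: interest £141.05; balance after payment £5,586.25.
Closed form: n = −ln(1 − rB₀/P)/ln(1+r) = −ln(0.87531)/ln(1.02083) ≈ 6.459, so the balance reaches zero during payment 7.

7 months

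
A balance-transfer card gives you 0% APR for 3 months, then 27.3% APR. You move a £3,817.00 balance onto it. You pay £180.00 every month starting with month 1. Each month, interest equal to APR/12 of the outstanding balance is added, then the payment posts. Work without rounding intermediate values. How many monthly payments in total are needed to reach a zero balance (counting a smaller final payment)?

Promo months 1–3 at r₀ = 0%/12 = 0; months 4+ at r₁ = 27.3%/12 = 0.02275.
After month 3 (no interest yet): B = £3,817.00 − 3·£180.00 = £3,277.00.
Then at r₁ with £180.00/mo: n₂ = −ln(1 − r₁·B/P)/ln(1+r₁) ≈ 23.77 → 24 more payments.

27 payments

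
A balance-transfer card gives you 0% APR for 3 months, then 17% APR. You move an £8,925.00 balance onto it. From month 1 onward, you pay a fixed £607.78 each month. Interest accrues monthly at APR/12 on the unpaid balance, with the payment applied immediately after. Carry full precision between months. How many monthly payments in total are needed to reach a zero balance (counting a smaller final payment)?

Promo months 1–3 at r₀ = 0%/12 = 0; months 4+ at r₁ = 17%/12 = 0.0141667.
After month 3 (no interest yet): B = £8,925.00 − 3·£607.78 = £7,101.66.
Then at r₁ with £607.78/mo: n₂ = −ln(1 − r₁·B/P)/ln(1+r₁) ≈ 12.86 → 13 more payments.

16 payments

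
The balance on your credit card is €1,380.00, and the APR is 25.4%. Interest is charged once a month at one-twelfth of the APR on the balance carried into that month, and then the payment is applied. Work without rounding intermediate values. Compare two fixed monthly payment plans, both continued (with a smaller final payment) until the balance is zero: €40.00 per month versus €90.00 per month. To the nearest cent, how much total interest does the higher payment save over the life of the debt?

Monthly rate r = 25.4%/12 = 2.11667% = 0.0211667.
At €40.00/mo: n = ⌈−ln(1 − rB₀/P)/ln(1+r)⌉ = 63 payments (last €22.30); total interest = total paid − €1,380.00 = €1,122.30.
At €90.00/mo: 19 payments (last €66.19); total interest €306.19.
Interest saved = €1,122.30 − €306.19 = €816.11.

€816.11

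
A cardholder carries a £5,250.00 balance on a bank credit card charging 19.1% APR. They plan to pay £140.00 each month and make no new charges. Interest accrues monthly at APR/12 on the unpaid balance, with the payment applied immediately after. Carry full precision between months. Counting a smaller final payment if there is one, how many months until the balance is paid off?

Monthly rate r = 19.1%/12 = 1.59167% = 0.0159167.
Recurrence: B ← B·(1+r) − £140.00.
Month 1: interest £83.56; balance after payment £5,193.56.
Month 2: interest £82.66; balance after payment £5,136.23.
Closed form: n = −ln(1 − rB₀/P)/ln(1+r) = −ln(0.40312)/ln(1.01592) ≈ 57.532, so the balance reaches zero during payment 58.

58 payments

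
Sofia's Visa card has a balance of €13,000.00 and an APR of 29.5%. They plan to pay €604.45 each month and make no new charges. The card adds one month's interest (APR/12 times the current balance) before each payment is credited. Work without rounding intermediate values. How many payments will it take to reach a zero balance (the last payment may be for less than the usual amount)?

31 months

Monthly rate r = 29.5%/12 = 2.45833% = 0.0245833.
Recurrence: B ← B·(1+r) − €604.45.
Month 1: interest €319.58; balance after payment €12,715.13.
Month 2: interest €312.58; balance after payment €12,423.26.
Closed form: n = −ln(1 − rB₀/P)/ln(1+r) = −ln(0.47128)/ln(1.02458) ≈ 30.977, so the balance reaches zero during payment 31.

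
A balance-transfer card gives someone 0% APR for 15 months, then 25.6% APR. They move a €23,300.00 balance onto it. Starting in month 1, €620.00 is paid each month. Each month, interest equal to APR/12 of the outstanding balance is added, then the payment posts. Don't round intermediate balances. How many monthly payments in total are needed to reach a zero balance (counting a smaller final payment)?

47 months

Promo months 1–15 at r₀ = 0%/12 = 0; months 16+ at r₁ = 25.6%/12 = 0.0213333.
After month 15 (no interest yet): B = €23,300.00 − 15·€620.00 = €14,000.00.
Then at r₁ with €620.00/mo: n₂ = −ln(1 − r₁·B/P)/ln(1+r₁) ≈ 31.14 → 32 more payments.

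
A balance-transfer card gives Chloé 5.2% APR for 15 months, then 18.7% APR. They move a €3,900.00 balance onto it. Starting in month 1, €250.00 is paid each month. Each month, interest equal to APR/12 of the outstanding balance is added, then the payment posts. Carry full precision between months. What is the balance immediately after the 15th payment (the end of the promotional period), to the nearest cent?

Promo months 1–15 at r₀ = 5.2%/12 = 0.00433333; months 16+ at r₁ = 18.7%/12 = 0.0155833.
After month 15: iterate B ← B·(1+r₀) − €250.00 for 15 months → €295.42.

€295.42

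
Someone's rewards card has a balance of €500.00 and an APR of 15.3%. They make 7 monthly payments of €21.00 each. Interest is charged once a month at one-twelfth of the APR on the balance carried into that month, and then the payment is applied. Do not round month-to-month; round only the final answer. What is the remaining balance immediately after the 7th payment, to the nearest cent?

€393.62

Monthly rate r = 15.3%/12 = 1.275% = 0.01275.
Each month: B ← B·(1+r) − €21.00.
Month 1: interest €6.38; balance after payment €485.38.
Month 2: interest €6.19; balance after payment €470.56.
Month 3: interest €6.00; balance after payment €455.56.
Month 4: interest €5.81; balance after payment €440.37.
Month 5: interest €5.61; balance after payment €424.99.
Month 6: interest €5.42; balance after payment €409.40.
Month 7: interest €5.22; balance after payment €393.62.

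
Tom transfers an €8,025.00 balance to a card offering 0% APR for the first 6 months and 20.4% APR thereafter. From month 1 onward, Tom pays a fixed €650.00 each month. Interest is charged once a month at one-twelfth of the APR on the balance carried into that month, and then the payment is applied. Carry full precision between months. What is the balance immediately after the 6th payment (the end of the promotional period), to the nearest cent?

€4,125.00

Promo months 1–6 at r₀ = 0%/12 = 0; months 7+ at r₁ = 20.4%/12 = 0.017.
After month 6 (no interest yet): B = €8,025.00 − 6·€650.00 = €4,125.00.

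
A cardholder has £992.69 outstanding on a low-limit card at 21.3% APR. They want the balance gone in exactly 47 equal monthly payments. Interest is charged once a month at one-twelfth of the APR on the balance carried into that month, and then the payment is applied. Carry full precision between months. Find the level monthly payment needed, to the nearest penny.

£31.32

Monthly rate r = 21.3%/12 = 1.775% = 0.01775.
Level-payment amortization: P = B₀·r / (1 − (1+r)^(−n)) = 992.69·0.01775 / (1 − 1.01775^(−47)).
Denominator 1 − (1+r)^(−47) = 0.562611077.
P = 17.6202 / 0.562611077 ≈ 31.32.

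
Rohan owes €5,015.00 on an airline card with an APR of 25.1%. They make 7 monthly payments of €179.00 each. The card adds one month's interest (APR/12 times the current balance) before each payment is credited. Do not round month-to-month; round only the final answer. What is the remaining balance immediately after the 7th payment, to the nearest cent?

Monthly rate r = 25.1%/12 = 2.09167% = 0.0209167.
Each month: B ← B·(1+r) − €179.00.
Month 1: interest €104.90; balance after payment €4,940.90.
Month 2: interest €103.35; balance after payment €4,865.24.
Month 3: interest €101.76; balance after payment €4,788.01.
Month 4: interest €100.15; balance after payment €4,709.16.
Month 5: interest €98.50; balance after payment €4,628.66.
Month 6: interest €96.82; balance after payment €4,546.47.
Month 7: interest €95.10; balance after payment €4,462.57.

€4,462.57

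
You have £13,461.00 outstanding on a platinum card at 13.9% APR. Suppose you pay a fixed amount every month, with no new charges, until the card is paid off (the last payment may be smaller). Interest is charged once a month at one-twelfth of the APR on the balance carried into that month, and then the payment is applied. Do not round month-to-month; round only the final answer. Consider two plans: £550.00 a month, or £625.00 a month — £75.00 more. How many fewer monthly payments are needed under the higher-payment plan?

4 fewer payments

Monthly rate r = 13.9%/12 = 1.15833% = 0.0115833.
At £550.00/mo: n = ⌈−ln(1 − rB₀/P)/ln(1+r)⌉ = 29 payments (last £520.86); total interest = total paid − £13,461.00 = £2,459.86.
At £625.00/mo: 25 payments (last £574.59); total interest £2,113.59.
Payments saved = 29 − 25 = 4.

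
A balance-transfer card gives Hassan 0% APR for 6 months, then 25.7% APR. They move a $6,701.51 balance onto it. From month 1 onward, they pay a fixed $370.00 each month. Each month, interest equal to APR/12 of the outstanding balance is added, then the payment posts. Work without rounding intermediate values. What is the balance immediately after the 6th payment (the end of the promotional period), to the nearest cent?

Promo months 1–6 at r₀ = 0%/12 = 0; months 7+ at r₁ = 25.7%/12 = 0.0214167.
After month 6 (no interest yet): B = $6,701.51 − 6·$370.00 = $4,481.51.

$4,481.51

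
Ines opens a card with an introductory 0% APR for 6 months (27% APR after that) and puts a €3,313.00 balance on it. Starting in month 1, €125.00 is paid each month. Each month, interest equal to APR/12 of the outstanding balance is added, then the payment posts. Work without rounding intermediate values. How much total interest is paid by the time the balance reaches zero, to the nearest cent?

Promo months 1–6 at r₀ = 0%/12 = 0; months 7+ at r₁ = 27%/12 = 0.0225.
After month 6 (no interest yet): B = €3,313.00 − 6·€125.00 = €2,563.00.
Then at r₁ with €125.00/mo: n₂ = −ln(1 − r₁·B/P)/ln(1+r₁) ≈ 27.80 → 28 more payments.
Total paid = 33·€125.00 + €100.80 = €4,225.80; interest = €4,225.80 − €3,313.00 = €912.80.

€912.80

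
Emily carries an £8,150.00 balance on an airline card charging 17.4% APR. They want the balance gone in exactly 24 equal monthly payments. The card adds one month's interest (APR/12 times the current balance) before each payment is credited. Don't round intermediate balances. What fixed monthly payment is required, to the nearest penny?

£404.52

Monthly rate r = 17.4%/12 = 1.45% = 0.0145.
Level-payment amortization: P = B₀·r / (1 − (1+r)^(−n)) = 8150.00·0.0145 / (1 − 1.0145^(−24)).
Denominator 1 − (1+r)^(−24) = 0.292134466.
P = 118.175 / 0.292134466 ≈ 404.52.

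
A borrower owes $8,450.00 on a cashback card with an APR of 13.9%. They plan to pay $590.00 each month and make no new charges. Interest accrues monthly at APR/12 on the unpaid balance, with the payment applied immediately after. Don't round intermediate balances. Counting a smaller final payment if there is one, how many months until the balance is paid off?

Monthly rate r = 13.9%/12 = 1.15833% = 0.0115833.
Recurrence: B ← B·(1+r) − $590.00.
Month 1: interest $97.88; balance after payment $7,957.88.
Month 2: interest $92.18; balance after payment $7,460.06.
Closed form: n = −ln(1 − rB₀/P)/ln(1+r) = −ln(0.8341)/ln(1.01158) ≈ 15.751, so the balance reaches zero during payment 16.

16 payments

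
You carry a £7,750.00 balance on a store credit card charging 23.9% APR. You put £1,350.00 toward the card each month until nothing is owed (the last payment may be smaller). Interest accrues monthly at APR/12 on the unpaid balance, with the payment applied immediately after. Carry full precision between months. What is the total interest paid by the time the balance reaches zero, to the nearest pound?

£563

Monthly rate r = 23.9%/12 = 1.99167% = 0.0199167.
Payoff takes n = ⌈−ln(1 − rB₀/P)/ln(1+r)⌉ = ⌈6.157⌉ = 7 payments; the last is £213.47.
Total paid = 6·£1,350.00 + £213.47 = £8,313.47.
Total interest = total paid − principal = £8,313.47 − £7,750.00 = £563.47.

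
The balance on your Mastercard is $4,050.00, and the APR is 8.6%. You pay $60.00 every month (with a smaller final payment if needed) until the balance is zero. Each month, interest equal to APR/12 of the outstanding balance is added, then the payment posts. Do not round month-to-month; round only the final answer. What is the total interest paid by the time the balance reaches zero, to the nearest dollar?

$1,505

Monthly rate r = 8.6%/12 = 0.716667% = 0.00716667.
Payoff takes n = ⌈−ln(1 − rB₀/P)/ln(1+r)⌉ = ⌈92.586⌉ = 93 payments; the last is $35.19.
Total paid = 92·$60.00 + $35.19 = $5,555.19.
Total interest = total paid − principal = $5,555.19 − $4,050.00 = $1,505.19.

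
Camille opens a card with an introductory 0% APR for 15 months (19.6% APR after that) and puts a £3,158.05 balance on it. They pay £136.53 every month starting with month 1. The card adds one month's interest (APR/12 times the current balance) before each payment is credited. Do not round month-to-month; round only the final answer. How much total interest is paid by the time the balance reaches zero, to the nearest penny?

Promo months 1–15 at r₀ = 0%/12 = 0; months 16+ at r₁ = 19.6%/12 = 0.0163333.
After month 15 (no interest yet): B = £3,158.05 − 15·£136.53 = £1,110.10.
Then at r₁ with £136.53/mo: n₂ = −ln(1 − r₁·B/P)/ln(1+r₁) ≈ 8.79 → 9 more payments.
Total paid = 23·£136.53 + £108.71 = £3,248.90; interest = £3,248.90 − £3,158.05 = £90.85.

£90.85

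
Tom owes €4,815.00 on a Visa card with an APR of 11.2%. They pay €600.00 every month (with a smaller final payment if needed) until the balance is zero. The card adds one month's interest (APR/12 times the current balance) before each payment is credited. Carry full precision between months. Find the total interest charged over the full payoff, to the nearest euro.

Monthly rate r = 11.2%/12 = 0.933333% = 0.00933333.
Payoff takes n = ⌈−ln(1 − rB₀/P)/ln(1+r)⌉ = ⌈8.380⌉ = 9 payments; the last is €228.84.
Total paid = 8·€600.00 + €228.84 = €5,028.84.
Total interest = total paid − principal = €5,028.84 − €4,815.00 = €213.84.

€214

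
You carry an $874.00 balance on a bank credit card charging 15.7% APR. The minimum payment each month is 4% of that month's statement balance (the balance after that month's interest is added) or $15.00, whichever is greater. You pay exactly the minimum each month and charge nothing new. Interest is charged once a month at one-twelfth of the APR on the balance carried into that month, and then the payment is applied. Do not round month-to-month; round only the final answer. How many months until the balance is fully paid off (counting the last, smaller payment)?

Monthly rate r = 15.7%/12 = 1.30833% = 0.0130833.
While 4% of the post-interest balance exceeds $15.00, each month B ← (B·(1+r))·(1 − 0.04), i.e. B shrinks by the factor (1+r)·0.96 = 0.97256.
This holds for months 1–31. Entering month 32 the balance is $368.91; 4% of the post-interest balance is now below $15.00, so the flat $15.00 minimum applies from here.
From month 32 a fixed $15.00 at rate r clears $368.91 in 30 more payments. Total: 31 + 30 = 61 months.

61 months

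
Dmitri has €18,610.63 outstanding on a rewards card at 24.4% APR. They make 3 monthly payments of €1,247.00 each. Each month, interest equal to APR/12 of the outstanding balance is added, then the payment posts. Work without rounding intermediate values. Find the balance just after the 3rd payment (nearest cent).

Monthly rate r = 24.4%/12 = 2.03333% = 0.0203333.
Each month: B ← B·(1+r) − €1,247.00.
Month 1: interest €378.42; balance after payment €17,742.05.
Month 2: interest €360.75; balance after payment €16,855.80.
Month 3: interest €342.73; balance after payment €15,951.54.

€15,951.54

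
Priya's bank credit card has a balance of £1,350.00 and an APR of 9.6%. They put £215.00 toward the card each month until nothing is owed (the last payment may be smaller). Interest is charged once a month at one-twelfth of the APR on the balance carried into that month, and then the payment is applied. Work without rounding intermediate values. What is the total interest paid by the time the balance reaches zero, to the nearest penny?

£40.83

Monthly rate r = 9.6%/12 = 0.8% = 0.008.
Payoff takes n = ⌈−ln(1 − rB₀/P)/ln(1+r)⌉ = ⌈6.468⌉ = 7 payments; the last is £100.83.
Total paid = 6·£215.00 + £100.83 = £1,390.83.
Total interest = total paid − principal = £1,390.83 − £1,350.00 = £40.83.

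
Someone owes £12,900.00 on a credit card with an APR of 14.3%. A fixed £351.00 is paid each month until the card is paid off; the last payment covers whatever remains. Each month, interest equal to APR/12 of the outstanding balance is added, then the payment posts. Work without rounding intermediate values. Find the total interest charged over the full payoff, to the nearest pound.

Monthly rate r = 14.3%/12 = 1.19167% = 0.0119167.
Payoff takes n = ⌈−ln(1 − rB₀/P)/ln(1+r)⌉ = ⌈48.639⌉ = 49 payments; the last is £224.74.
Total paid = 48·£351.00 + £224.74 = £17,072.74.
Total interest = total paid − principal = £17,072.74 − £12,900.00 = £4,172.74.

£4,173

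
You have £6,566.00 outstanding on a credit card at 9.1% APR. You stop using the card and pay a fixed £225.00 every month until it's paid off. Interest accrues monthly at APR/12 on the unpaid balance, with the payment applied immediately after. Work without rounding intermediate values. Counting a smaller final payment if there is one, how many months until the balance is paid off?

34 months

Monthly rate r = 9.1%/12 = 0.758333% = 0.00758333.
Recurrence: B ← B·(1+r) − £225.00.
Month 1: interest £49.79; balance after payment £6,390.79.
Month 2: interest £48.46; balance after payment £6,214.26.
Closed form: n = −ln(1 − rB₀/P)/ln(1+r) = −ln(0.7787)/ln(1.00758) ≈ 33.109, so the balance reaches zero during payment 34.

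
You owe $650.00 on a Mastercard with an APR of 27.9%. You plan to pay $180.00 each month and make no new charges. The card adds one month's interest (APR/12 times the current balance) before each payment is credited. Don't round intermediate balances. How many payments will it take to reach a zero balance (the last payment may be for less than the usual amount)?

4 payments

Monthly rate r = 27.9%/12 = 2.325% = 0.02325.
Recurrence: B ← B·(1+r) − $180.00.
Month 1: interest $15.11; balance after payment $485.11.
Month 2: interest $11.28; balance after payment $316.39.
Month 3: interest $7.36; balance after payment $143.75.
Month 4: interest $3.34; balance after payment $0.00.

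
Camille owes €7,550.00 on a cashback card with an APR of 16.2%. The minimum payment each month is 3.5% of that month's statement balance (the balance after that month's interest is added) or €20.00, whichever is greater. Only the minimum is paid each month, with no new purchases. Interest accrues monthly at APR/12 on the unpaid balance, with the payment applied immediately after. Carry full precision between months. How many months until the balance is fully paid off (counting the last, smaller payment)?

153 months

Monthly rate r = 16.2%/12 = 1.35% = 0.0135.
While 3.5% of the post-interest balance exceeds €20.00, each month B ← (B·(1+r))·(1 − 0.035), i.e. B shrinks by the factor (1+r)·0.965 = 0.97803.
This holds for months 1–117. Entering month 118 the balance is €561.08; 3.5% of the post-interest balance is now below €20.00, so the flat €20.00 minimum applies from here.
From month 118 a fixed €20.00 at rate r clears €561.08 in 36 more payments. Total: 117 + 36 = 153 months.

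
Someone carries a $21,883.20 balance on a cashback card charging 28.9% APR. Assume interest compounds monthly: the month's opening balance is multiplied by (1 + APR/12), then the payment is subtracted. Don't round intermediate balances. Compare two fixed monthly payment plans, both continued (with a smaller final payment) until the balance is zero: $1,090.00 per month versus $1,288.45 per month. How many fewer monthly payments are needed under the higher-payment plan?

5 fewer payments

Monthly rate r = 28.9%/12 = 2.40833% = 0.0240833.
At $1,090.00/mo: n = ⌈−ln(1 − rB₀/P)/ln(1+r)⌉ = 28 payments (last $833.48); total interest = total paid − $21,883.20 = $8,380.28.
At $1,288.45/mo: 23 payments (last $133.72); total interest $6,596.42.
Payments saved = 28 − 23 = 5.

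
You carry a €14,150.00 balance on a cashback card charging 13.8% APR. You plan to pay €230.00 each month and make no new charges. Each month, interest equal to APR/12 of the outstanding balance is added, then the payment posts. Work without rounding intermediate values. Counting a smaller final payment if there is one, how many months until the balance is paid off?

Monthly rate r = 13.8%/12 = 1.15% = 0.0115.
Recurrence: B ← B·(1+r) − €230.00.
Month 1: interest €162.72; balance after payment €14,082.73.
Month 2: interest €161.95; balance after payment €14,014.68.
Closed form: n = −ln(1 − rB₀/P)/ln(1+r) = −ln(0.2925)/ln(1.0115) ≈ 107.508, so the balance reaches zero during payment 108.

108 payments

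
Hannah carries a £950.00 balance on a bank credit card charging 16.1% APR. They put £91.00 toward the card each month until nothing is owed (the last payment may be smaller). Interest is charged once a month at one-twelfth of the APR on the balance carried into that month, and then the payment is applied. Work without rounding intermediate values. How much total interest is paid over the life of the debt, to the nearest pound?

Monthly rate r = 16.1%/12 = 1.34167% = 0.0134167.
Payoff takes n = ⌈−ln(1 − rB₀/P)/ln(1+r)⌉ = ⌈11.322⌉ = 12 payments; the last is £29.46.
Total paid = 11·£91.00 + £29.46 = £1,030.46.
Total interest = total paid − principal = £1,030.46 − £950.00 = £80.46.

£80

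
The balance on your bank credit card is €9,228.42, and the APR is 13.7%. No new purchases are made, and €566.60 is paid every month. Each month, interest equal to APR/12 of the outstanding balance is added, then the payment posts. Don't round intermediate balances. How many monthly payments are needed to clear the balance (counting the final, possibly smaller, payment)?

Monthly rate r = 13.7%/12 = 1.14167% = 0.0114167.
Recurrence: B ← B·(1+r) − €566.60.
Month 1: interest €105.36; balance after payment €8,767.18.
Month 2: interest €100.09; balance after payment €8,300.67.
Closed form: n = −ln(1 − rB₀/P)/ln(1+r) = −ln(0.81405)/ln(1.01142) ≈ 18.123, so the balance reaches zero during payment 19.

19 months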